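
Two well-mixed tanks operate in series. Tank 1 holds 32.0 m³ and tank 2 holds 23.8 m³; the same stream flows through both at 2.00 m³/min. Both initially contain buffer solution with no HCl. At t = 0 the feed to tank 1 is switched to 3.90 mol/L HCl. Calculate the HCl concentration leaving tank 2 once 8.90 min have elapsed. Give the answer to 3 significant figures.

0.532 mol/L

Time constants: τᵢ = Vᵢ/Q for each well-mixed tank.
τ₁ = 32.0/2.00 = 16.000 min; τ₂ = 23.8/2.00 = 11.900 min.
Tank 1: C₁ = C_in(1 − e^(−t/τ₁)). Tank 2 (τ₁ ≠ τ₂): C₂ = C_in[1 − (τ₁ e^(−t/τ₁) − τ₂ e^(−t/τ₂))/(τ₁ − τ₂)].
At t = 8.90: e^(−t/τ₁) = 0.57336, e^(−t/τ₂) = 0.47336.
C₂ = 3.90·[1 − (16.000·0.57336 − 11.900·0.47336)/(4.1000)] = 3.90·0.13642 = 0.53202 mol/L.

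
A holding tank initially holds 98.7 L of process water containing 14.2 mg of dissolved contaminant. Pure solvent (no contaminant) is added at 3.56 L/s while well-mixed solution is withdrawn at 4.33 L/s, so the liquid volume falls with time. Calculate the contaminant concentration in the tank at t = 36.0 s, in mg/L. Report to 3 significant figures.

Total volume: dV/dt = Q_in − Q_out = -0.77000 L/s, so V(t) = 98.7 − 0.77000 t and V(36.0) = 70.980 L.
No contaminant enters, so dm/dt = −Q_out · (m/V).
dm/m = −Q_out dt/(V₀ − 0.77000 t); integrating gives ln(m/m₀) = −(Q_out/(Q_in−Q_out)) ln(V/V₀).
m = m₀ (V₀/V)^(Q_out/(Q_in−Q_out)) = 14.2 × (98.7/70.980)^(-5.6234) = 2.2240 mg.
C = m/V = 2.2240/70.980 = 0.031332 mg/L.

0.0313 mg/L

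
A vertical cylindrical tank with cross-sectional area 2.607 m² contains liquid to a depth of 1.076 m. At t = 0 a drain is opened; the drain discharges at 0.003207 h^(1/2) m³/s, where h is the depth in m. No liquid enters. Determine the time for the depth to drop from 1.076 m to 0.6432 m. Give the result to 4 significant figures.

Mass balance (ρ constant): A dh/dt = −0.003207 √h.
Separate and integrate: 2(√h − √h₀) = −(0.003207/A) t.
t = 2A(√h₀ − √h)/0.003207 = 2·2.607·(√1.076 − √0.6432)/0.003207
  = 5.21400 × (1.03730 − 0.801998) / 0.003207 = 382.566 s.

382.6 s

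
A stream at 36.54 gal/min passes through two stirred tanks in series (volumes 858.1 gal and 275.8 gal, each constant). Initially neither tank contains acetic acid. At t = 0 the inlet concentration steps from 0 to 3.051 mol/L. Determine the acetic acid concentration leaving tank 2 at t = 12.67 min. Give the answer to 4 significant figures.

0.6994 mol/L

Time constants: τᵢ = Vᵢ/Q for each well-mixed tank.
τ₁ = 858.1/36.54 = 23.4839 min; τ₂ = 275.8/36.54 = 7.54789 min.
Solving the cascade with C₁(0)=C₂(0)=0 gives C₂(t) = C_in[1 − (τ₁ e^(−t/τ₁) − τ₂ e^(−t/τ₂))/(τ₁ − τ₂)].
At t = 12.67: e^(−t/τ₁) = 0.583028, e^(−t/τ₂) = 0.186632.
C₂ = 3.051·[1 − (23.4839·0.583028 − 7.54789·0.186632)/(15.9360)] = 3.051·0.229223 = 0.699360 mol/L.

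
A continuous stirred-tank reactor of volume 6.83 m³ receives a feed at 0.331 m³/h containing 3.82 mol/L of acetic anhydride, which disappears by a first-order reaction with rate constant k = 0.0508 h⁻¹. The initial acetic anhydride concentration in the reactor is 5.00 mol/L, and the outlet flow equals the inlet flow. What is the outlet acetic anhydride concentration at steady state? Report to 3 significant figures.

Accumulation = in − out − consumed: V dC/dt = Q C_in − Q C − k V C.
At steady state: 0 = Q C_in − (Q + kV) C_ss, so C_ss = Q C_in/(Q + kV).
C_ss = 0.331·3.82/(0.331 + 0.0508·6.83) = 1.2644/0.67796 = 1.8650 mol/L.

1.87 mol/L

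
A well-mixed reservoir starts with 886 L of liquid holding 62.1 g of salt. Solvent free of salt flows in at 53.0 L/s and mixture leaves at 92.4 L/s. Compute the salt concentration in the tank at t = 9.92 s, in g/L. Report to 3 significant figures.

Let m(t) be the amount of salt. Volume: V(t) = V₀ + (Q_in − Q_out) t = 886 − 39.400 t; V(9.92) = 495.15 L.
No salt enters, so dm/dt = −Q_out · (m/V).
dm/m = −Q_out dt/(V₀ − 39.400 t); integrating gives ln(m/m₀) = −(Q_out/(Q_in−Q_out)) ln(V/V₀).
m = m₀ (V₀/V)^(Q_out/(Q_in−Q_out)) = 62.1 × (886/495.15)^(-2.3452) = 15.866 g.
C = m/V = 15.866/495.15 = 0.032043 g/L.

0.0320 g/L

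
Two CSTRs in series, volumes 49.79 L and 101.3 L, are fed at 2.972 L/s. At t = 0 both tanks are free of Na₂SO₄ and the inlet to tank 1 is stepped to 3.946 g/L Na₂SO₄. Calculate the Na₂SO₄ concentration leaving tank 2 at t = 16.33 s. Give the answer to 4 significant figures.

Time constants: τᵢ = Vᵢ/Q for each well-mixed tank.
τ₁ = 49.79/2.972 = 16.7530 s; τ₂ = 101.3/2.972 = 34.0848 s.
Solving the cascade with C₁(0)=C₂(0)=0 gives C₂(t) = C_in[1 − (τ₁ e^(−t/τ₁) − τ₂ e^(−t/τ₂))/(τ₁ − τ₂)].
At t = 16.33: e^(−t/τ₁) = 0.377287, e^(−t/τ₂) = 0.619341.
C₂ = 3.946·[1 − (16.7530·0.377287 − 34.0848·0.619341)/(-17.3318)] = 3.946·0.146688 = 0.578829 g/L.

0.5788 g/L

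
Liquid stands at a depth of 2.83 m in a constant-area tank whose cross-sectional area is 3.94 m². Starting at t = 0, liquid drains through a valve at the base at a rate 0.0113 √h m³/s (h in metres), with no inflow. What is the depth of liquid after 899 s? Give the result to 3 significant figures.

With no inflow, A dh/dt = −0.0113 √h.
∫ h^(−1/2) dh = −(0.0113/A) ∫ dt, giving 2√h = 2√h₀ − (0.0113/A) t.
√h = √2.83 − 0.0113·899/(2·3.94) = 1.6823 − 1.2892 = 0.39309.
h = 0.39309² = 0.15452 m.

0.155 m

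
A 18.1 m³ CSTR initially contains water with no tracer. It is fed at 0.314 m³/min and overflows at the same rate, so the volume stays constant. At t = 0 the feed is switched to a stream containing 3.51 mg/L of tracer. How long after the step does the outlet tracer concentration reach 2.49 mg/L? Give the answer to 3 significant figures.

Species balance: V dC/dt = Q(C_in − C) ⇒ τ = V/Q = 57.643 min.
C(t) = C_in + (C₀ − C_in) e^(−t/τ). Set C = 2.49 and solve for t:
e^(−t/τ) = (C − C_in)/(C₀ − C_in) = (2.49 − 3.51)/(0 − 3.51) = 0.29060
t = −τ ln(…) = 57.643 × 1.2358 = 71.236 min.

71.2 min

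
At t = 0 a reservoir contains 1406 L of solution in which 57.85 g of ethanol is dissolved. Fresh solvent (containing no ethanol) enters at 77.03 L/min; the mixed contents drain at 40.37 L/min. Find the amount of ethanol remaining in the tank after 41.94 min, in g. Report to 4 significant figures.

Let m(t) be the amount of ethanol. Volume: V(t) = V₀ + (Q_in − Q_out) t = 1406 + 36.6600 t; V(41.94) = 2943.52 L.
Species balance (pure solvent in): dm/dt = −Q_out · m/V(t).
dm/m = −Q_out dt/(V₀ + 36.6600 t); integrating gives ln(m/m₀) = −(Q_out/(Q_in−Q_out)) ln(V/V₀).
m = m₀ (V₀/V)^(Q_out/(Q_in−Q_out)) = 57.85 × (1406/2943.52)^(1.10120) = 25.6418 g.

25.64 g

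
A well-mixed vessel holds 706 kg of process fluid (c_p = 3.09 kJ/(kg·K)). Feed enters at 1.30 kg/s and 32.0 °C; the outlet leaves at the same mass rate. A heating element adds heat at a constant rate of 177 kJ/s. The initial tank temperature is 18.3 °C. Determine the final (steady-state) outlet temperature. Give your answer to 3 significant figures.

76.1 °C

Energy balance: M c_p dT/dt = ṁ c_p (T_in − T) + 177.
At steady state dT/dt = 0 ⇒ T_ss = T_in + Q̇/(ṁ c_p) = 32.0 + 177/(1.30·3.09) = 76.063 °C.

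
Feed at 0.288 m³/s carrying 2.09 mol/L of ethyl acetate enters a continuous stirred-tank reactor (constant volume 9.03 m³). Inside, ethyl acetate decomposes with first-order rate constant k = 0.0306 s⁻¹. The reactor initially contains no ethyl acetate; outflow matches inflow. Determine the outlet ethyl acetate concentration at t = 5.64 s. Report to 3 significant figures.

0.317 mol/L

Accumulation = in − out − consumed: V dC/dt = Q C_in − Q C − k V C.
dC/dt = (Q/V) C_in − (Q/V + k) C; effective rate a = Q/V + k = 0.031894 + 0.0306 = 0.062494 s⁻¹.
C_ss = Q C_in/(Q + kV) = 1.0666 mol/L; C(t) = C_ss + (C₀ − C_ss) e^(−a t).
C(5.64) = 1.0666 + (-1.0666)·e^(−0.062494·5.64) = 1.0666 + (-1.0666)·0.70295 = 0.31684 mol/L.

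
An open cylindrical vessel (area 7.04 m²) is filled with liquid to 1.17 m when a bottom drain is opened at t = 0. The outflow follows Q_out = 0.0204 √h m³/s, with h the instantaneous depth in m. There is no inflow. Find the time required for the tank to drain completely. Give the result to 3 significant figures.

Unsteady balance on liquid volume: A dh/dt = −0.0204 √h.
Separate and integrate: 2(√h − √h₀) = −(0.0204/A) t.
Tank is empty when √h = 0: t_empty = 2A√h₀/0.0204.
t_empty = 2·7.04·√1.17/0.0204 = 14.080·1.0817/0.0204 = 746.56 s.

747 s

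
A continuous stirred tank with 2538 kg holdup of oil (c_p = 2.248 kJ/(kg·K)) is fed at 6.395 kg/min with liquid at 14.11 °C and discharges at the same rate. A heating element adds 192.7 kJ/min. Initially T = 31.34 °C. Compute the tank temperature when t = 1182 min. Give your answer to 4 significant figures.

M c_p dT/dt = ṁ c_p (T_in − T) + Q̇.
Rearrange: dT/dt = (T_ss − T)/τ with τ = M/ṁ = 396.873 min and T_ss = T_in + Q̇/(ṁ c_p) = 27.5143 °C.
T approaches T_ss exponentially: T(t) = T_ss + (T₀ − T_ss) e^(−t/τ).
T(1182) = 27.5143 + (3.82568)·e^(−1182/396.873) = 27.5143 + (3.82568)·0.0508800 = 27.7090 °C.

27.71 °C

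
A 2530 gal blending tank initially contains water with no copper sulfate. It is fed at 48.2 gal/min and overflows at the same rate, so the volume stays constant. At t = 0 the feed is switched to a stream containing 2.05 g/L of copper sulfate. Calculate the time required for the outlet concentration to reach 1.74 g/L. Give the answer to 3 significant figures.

Species balance: V dC/dt = Q(C_in − C) ⇒ τ = V/Q = 52.490 min.
C(t) = C_in + (C₀ − C_in) e^(−t/τ). Set C = 1.74 and solve for t:
e^(−t/τ) = (C − C_in)/(C₀ − C_in) = (1.74 − 2.05)/(0 − 2.05) = 0.15122
t = −τ ln(…) = 52.490 × 1.8890 = 99.154 min.

99.2 min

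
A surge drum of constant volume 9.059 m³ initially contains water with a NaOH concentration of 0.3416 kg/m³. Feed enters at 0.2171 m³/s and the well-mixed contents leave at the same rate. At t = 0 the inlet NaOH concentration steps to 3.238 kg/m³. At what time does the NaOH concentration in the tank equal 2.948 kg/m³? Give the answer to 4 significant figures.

96.03 s

Transient balance on the dissolved component: V dC/dt = Q(C_in − C), so τ = V/Q = 41.7273 s.
C(t) = C_in + (C₀ − C_in) e^(−t/τ). Set C = 2.948 and solve for t:
e^(−t/τ) = (C − C_in)/(C₀ − C_in) = (2.948 − 3.238)/(0.3416 − 3.238) = 0.100124
t = −τ ln(…) = 41.7273 × 2.30134 = 96.0289 s.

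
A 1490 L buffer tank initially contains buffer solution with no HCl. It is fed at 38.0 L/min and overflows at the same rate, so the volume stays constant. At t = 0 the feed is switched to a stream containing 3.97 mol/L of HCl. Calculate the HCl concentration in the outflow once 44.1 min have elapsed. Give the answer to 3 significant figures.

Species balance on the tank: V dC/dt = Q(C_in − C).
So dC/dt = (C_in − C)/τ with τ = V/Q = 1490/38.0 = 39.211 min.
Solution: C(t) = C_in + (C₀ − C_in) e^(−t/τ).
C(44.1) = 3.97 + (0 − 3.97)·e^(−44.1/39.211) = 3.97 + (-3.9700)·0.32475 = 2.6807 mol/L.

2.68 mol/L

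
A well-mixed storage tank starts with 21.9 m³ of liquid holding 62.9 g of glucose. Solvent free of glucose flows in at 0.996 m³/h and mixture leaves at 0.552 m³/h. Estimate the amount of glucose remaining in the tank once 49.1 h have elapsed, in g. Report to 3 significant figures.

26.6 g

Total volume: dV/dt = Q_in − Q_out = 0.44400 m³/h, so V(t) = 21.9 + 0.44400 t and V(49.1) = 43.700 m³.
Solute balance: dm/dt = 0 − Q_out C = −Q_out m/V(t).
dm/m = −Q_out dt/(V₀ + 0.44400 t); integrating gives ln(m/m₀) = −(Q_out/(Q_in−Q_out)) ln(V/V₀).
m = m₀ (V₀/V)^(Q_out/(Q_in−Q_out)) = 62.9 × (21.9/43.700)^(1.2432) = 26.646 g.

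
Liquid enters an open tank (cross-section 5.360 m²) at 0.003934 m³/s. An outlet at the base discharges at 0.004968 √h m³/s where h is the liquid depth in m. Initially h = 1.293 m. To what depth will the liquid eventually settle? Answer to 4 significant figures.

Mass balance (ρ constant): A dh/dt = Q_in − 0.004968 √h. At steady state dh/dt = 0:
Q_in = 0.004968 √h_ss ⇒ √h_ss = 0.003934/0.004968 = 0.791868.
h_ss = 0.791868² = 0.627055 m. (Since h₀ = 1.293 m > h_ss, the level will fall toward this value.)

0.6271 m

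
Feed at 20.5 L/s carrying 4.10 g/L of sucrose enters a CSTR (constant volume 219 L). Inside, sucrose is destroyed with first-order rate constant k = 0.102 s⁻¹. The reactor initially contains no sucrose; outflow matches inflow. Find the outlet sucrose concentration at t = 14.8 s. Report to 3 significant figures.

1.85 g/L

Accumulation = in − out − consumed: V dC/dt = Q C_in − Q C − k V C.
dC/dt = (Q/V) C_in − (Q/V + k) C; effective rate a = Q/V + k = 0.093607 + 0.102 = 0.19561 s⁻¹.
C_ss = Q C_in/(Q + kV) = 1.9620 g/L; C(t) = C_ss + (C₀ − C_ss) e^(−a t).
C(14.8) = 1.9620 + (-1.9620)·e^(−0.19561·14.8) = 1.9620 + (-1.9620)·0.055300 = 1.8535 g/L.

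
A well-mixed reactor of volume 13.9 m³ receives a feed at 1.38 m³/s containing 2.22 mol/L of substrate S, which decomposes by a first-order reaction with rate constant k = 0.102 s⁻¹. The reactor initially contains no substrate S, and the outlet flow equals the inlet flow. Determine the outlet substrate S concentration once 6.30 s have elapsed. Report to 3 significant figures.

Accumulation = in − out − consumed: V dC/dt = Q C_in − Q C − k V C.
This is linear with rate a = Q/V + k = 0.20128 s⁻¹.
C_ss = Q C_in/(Q + kV) = 1.0950 mol/L; C(t) = C_ss + (C₀ − C_ss) e^(−a t).
C(6.30) = 1.0950 + (-1.0950)·e^(−0.20128·6.30) = 1.0950 + (-1.0950)·0.28137 = 0.78690 mol/L.

0.787 mol/L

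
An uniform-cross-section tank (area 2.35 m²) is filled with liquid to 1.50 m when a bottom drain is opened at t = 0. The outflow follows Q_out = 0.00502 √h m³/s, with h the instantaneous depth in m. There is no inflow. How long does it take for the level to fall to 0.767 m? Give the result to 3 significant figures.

With no inflow, A dh/dt = −0.00502 √h.
This is separable: 2 d(√h)/dt = −0.00502/A, so √h = √h₀ − (0.00502/(2A)) t.
t = 2A(√h₀ − √h)/0.00502 = 2·2.35·(√1.50 − √0.767)/0.00502
  = 4.7000 × (1.2247 − 0.87579) / 0.00502 = 326.72 s.

327 s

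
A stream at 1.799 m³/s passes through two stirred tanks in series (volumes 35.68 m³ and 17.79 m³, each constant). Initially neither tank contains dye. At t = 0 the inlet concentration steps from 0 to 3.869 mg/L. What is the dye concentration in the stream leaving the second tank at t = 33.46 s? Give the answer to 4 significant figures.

Time constants: τᵢ = Vᵢ/Q for each well-mixed tank.
τ₁ = 35.68/1.799 = 19.8332 s; τ₂ = 17.79/1.799 = 9.88883 s.
Tank 1: C₁ = C_in(1 − e^(−t/τ₁)). Tank 2 (τ₁ ≠ τ₂): C₂ = C_in[1 − (τ₁ e^(−t/τ₁) − τ₂ e^(−t/τ₂))/(τ₁ − τ₂)].
At t = 33.46: e^(−t/τ₁) = 0.185062, e^(−t/τ₂) = 0.0339245.
C₂ = 3.869·[1 − (19.8332·0.185062 − 9.88883·0.0339245)/(9.94441)] = 3.869·0.664646 = 2.57152 mg/L.

2.572 mg/L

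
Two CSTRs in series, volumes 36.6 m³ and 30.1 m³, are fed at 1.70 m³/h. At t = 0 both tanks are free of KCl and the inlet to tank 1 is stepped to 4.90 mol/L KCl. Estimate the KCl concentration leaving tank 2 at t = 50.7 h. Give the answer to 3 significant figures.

Species balance on tank i: dCᵢ/dt = (Cᵢ₋₁ − Cᵢ)/τᵢ with τᵢ = Vᵢ/Q.
τ₁ = 36.6/1.70 = 21.529 h; τ₂ = 30.1/1.70 = 17.706 h.
Solving the cascade with C₁(0)=C₂(0)=0 gives C₂(t) = C_in[1 − (τ₁ e^(−t/τ₁) − τ₂ e^(−t/τ₂))/(τ₁ − τ₂)].
At t = 50.7: e^(−t/τ₁) = 0.094901, e^(−t/τ₂) = 0.057071.
C₂ = 4.90·[1 − (21.529·0.094901 − 17.706·0.057071)/(3.8235)] = 4.90·0.72992 = 3.5766 mol/L.

3.58 mol/L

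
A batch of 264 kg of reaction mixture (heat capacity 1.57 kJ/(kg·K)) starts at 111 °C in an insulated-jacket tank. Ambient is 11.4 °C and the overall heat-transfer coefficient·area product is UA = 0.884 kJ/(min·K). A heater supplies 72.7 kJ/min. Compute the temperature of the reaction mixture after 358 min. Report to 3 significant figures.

Lumped-capacitance energy balance: M c_p dT/dt = UA(T_amb − T) + Q̇.
dT/dt = (T_ss − T)/τ with T_ss = T_amb + Q̇/UA = 11.4 + 72.7/0.884 = 93.640 °C, τ = M c_p/UA = 264·1.57/0.884 = 468.87 min.
Solution: T(t) = T_ss + (T₀ − T_ss) e^(−t/τ).
T(358) = 93.640 + (17.360)·0.46601 = 101.73 °C.

102 °C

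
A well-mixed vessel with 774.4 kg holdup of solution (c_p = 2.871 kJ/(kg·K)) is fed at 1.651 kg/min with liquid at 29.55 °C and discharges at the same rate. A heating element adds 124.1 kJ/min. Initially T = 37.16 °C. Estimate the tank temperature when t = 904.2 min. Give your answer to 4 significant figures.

53.03 °C

Energy balance: M c_p dT/dt = ṁ c_p (T_in − T) + 124.1.
Rearrange: dT/dt = (T_ss − T)/τ with τ = M/ṁ = 469.049 min and T_ss = T_in + Q̇/(ṁ c_p) = 55.7313 °C.
T approaches T_ss exponentially: T(t) = T_ss + (T₀ − T_ss) e^(−t/τ).
T(904.2) = 55.7313 + (-18.5713)·e^(−904.2/469.049) = 55.7313 + (-18.5713)·0.145478 = 53.0296 °C.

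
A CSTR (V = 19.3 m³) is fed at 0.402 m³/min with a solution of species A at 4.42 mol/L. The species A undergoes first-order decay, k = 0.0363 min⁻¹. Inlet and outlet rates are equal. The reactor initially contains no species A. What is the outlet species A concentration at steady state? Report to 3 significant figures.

1.61 mol/L

V dC/dt = Q(C_in − C) − k V C.
At steady state: 0 = Q C_in − (Q + kV) C_ss, so C_ss = Q C_in/(Q + kV).
C_ss = 0.402·4.42/(0.402 + 0.0363·19.3) = 1.7768/1.1026 = 1.6115 mol/L.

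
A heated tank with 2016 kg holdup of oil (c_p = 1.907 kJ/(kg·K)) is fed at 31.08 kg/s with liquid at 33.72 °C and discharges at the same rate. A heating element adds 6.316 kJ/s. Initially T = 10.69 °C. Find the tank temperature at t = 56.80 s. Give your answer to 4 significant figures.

M c_p dT/dt = ṁ c_p (T_in − T) + Q̇.
τ = M/ṁ = 64.8649 s; T_ss = T_in + Q̇/(ṁ c_p) = 33.72 + 6.316/(31.08·1.907) = 33.8266 °C.
T approaches T_ss exponentially: T(t) = T_ss + (T₀ − T_ss) e^(−t/τ).
T(56.80) = 33.8266 + (-23.1366)·e^(−56.80/64.8649) = 33.8266 + (-23.1366)·0.416584 = 24.1882 °C.

24.19 °C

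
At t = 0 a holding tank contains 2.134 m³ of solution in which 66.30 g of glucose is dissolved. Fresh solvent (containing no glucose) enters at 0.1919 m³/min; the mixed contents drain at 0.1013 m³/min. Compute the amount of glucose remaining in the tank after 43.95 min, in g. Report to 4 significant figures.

Total volume: dV/dt = Q_in − Q_out = 0.0906000 m³/min, so V(t) = 2.134 + 0.0906000 t and V(43.95) = 6.11587 m³.
No glucose enters, so dm/dt = −Q_out · (m/V).
dm/m = −Q_out dt/(V₀ + 0.0906000 t); integrating gives ln(m/m₀) = −(Q_out/(Q_in−Q_out)) ln(V/V₀).
m = m₀ (V₀/V)^(Q_out/(Q_in−Q_out)) = 66.30 × (2.134/6.11587)^(1.11810) = 20.4290 g.

20.43 g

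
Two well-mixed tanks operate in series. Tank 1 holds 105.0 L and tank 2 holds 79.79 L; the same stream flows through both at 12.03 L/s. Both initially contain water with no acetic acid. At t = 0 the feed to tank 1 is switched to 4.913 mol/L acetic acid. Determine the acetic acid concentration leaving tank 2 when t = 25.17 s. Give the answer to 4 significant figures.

Time constants: τᵢ = Vᵢ/Q for each well-mixed tank.
τ₁ = 105.0/12.03 = 8.72818 s; τ₂ = 79.79/12.03 = 6.63259 s.
Tank 1: C₁ = C_in(1 − e^(−t/τ₁)). Tank 2 (τ₁ ≠ τ₂): C₂ = C_in[1 − (τ₁ e^(−t/τ₁) − τ₂ e^(−t/τ₂))/(τ₁ − τ₂)].
At t = 25.17: e^(−t/τ₁) = 0.0559239, e^(−t/τ₂) = 0.0224851.
C₂ = 4.913·[1 − (8.72818·0.0559239 − 6.63259·0.0224851)/(2.09559)] = 4.913·0.838242 = 4.11828 mol/L.

4.118 mol/L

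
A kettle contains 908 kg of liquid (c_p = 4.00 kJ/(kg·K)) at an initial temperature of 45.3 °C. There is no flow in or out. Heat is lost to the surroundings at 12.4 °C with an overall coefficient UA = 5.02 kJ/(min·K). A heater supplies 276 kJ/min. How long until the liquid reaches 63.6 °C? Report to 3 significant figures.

Lumped-capacitance energy balance: M c_p dT/dt = UA(T_amb − T) + Q̇.
τ = M c_p/UA = 723.51 min; T_ss = T_amb + Q̇/UA = 12.4 + 276/5.02 = 67.380 °C.
T(t) = T_ss + (T₀ − T_ss)e^(−t/τ); set T = 63.6:
t = −τ ln[(T − T_ss)/(T₀ − T_ss)] = −723.51 · ln(0.17120) = 1276.9 min.

1280 min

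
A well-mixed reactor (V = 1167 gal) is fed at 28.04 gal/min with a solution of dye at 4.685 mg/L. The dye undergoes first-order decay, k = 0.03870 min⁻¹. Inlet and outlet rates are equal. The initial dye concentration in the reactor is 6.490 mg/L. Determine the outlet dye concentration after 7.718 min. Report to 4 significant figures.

4.688 mg/L

Species balance: V dC/dt = Q C_in − Q C − k V C.
This is linear with rate a = Q/V + k = 0.0627274 min⁻¹.
C_ss = Q C_in/(Q + kV) = 1.79457 mg/L; C(t) = C_ss + (C₀ − C_ss) e^(−a t).
C(7.718) = 1.79457 + (4.69543)·e^(−0.0627274·7.718) = 1.79457 + (4.69543)·0.616233 = 4.68805 mg/L.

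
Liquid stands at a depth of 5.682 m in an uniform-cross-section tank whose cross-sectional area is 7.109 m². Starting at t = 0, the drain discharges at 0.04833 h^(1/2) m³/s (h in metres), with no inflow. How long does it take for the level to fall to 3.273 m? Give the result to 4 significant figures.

169.0 s

Unsteady balance on liquid volume: A dh/dt = −0.04833 √h.
∫ h^(−1/2) dh = −(0.04833/A) ∫ dt, giving 2√h = 2√h₀ − (0.04833/A) t.
t = 2A(√h₀ − √h)/0.04833 = 2·7.109·(√5.682 − √3.273)/0.04833
  = 14.2180 × (2.38369 − 1.80914) / 0.04833 = 169.025 s.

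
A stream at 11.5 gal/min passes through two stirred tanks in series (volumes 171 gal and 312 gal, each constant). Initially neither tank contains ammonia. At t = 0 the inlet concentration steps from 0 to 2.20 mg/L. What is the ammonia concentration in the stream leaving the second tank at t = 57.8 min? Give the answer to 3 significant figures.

1.68 mg/L

Time constants: τᵢ = Vᵢ/Q for each well-mixed tank.
τ₁ = 171/11.5 = 14.870 min; τ₂ = 312/11.5 = 27.130 min.
Tank 1: C₁ = C_in(1 − e^(−t/τ₁)). Tank 2 (τ₁ ≠ τ₂): C₂ = C_in[1 − (τ₁ e^(−t/τ₁) − τ₂ e^(−t/τ₂))/(τ₁ − τ₂)].
At t = 57.8: e^(−t/τ₁) = 0.020504, e^(−t/τ₂) = 0.11878.
C₂ = 2.20·[1 − (14.870·0.020504 − 27.130·0.11878)/(-12.261)] = 2.20·0.76203 = 1.6765 mg/L.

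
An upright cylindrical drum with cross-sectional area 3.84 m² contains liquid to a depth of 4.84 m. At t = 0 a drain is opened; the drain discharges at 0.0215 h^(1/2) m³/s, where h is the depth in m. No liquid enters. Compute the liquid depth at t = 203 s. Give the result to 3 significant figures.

With no inflow, A dh/dt = −0.0215 √h.
∫ h^(−1/2) dh = −(0.0215/A) ∫ dt, giving 2√h = 2√h₀ − (0.0215/A) t.
√h = √4.84 − 0.0215·203/(2·3.84) = 2.2000 − 0.56829 = 1.6317.
h = 1.6317² = 2.6625 m.

2.66 m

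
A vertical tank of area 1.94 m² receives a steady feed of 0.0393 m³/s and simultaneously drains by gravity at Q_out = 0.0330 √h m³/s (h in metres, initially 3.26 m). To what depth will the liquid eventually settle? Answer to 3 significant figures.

Level balance: A dh/dt = 0.0393 − 0.0330 √h. Setting dh/dt = 0:
Q_in = 0.0330 √h_ss ⇒ √h_ss = 0.0393/0.0330 = 1.1909.
h_ss = 1.1909² = 1.4183 m. (Since h₀ = 3.26 m > h_ss, the level will fall toward this value.)

1.42 m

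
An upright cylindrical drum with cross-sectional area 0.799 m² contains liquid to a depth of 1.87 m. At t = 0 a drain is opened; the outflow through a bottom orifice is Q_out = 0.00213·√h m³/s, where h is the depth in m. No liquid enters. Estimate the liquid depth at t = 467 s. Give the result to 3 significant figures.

0.555 m

A dh/dt = −Q_out = −0.00213 √h.
This is separable: 2 d(√h)/dt = −0.00213/A, so √h = √h₀ − (0.00213/(2A)) t.
√h = √1.87 − 0.00213·467/(2·0.799) = 1.3675 − 0.62247 = 0.74501.
h = 0.74501² = 0.55504 m.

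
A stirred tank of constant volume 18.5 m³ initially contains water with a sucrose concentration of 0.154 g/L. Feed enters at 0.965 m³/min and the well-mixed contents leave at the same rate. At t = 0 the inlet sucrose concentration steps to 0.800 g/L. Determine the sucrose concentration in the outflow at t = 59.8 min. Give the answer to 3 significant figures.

Transient balance on the dissolved component: V dC/dt = Q(C_in − C).
Rewrite as dC/dt + C/τ = C_in/τ, τ = V/Q = 19.171 min.
Integrating: C(t) = C_in + (C₀ − C_in) e^(−t/τ).
C(59.8) = 0.800 + (0.154 − 0.800)·e^(−59.8/19.171) = 0.800 + (-0.64600)·0.044188 = 0.77145 g/L.

0.771 g/L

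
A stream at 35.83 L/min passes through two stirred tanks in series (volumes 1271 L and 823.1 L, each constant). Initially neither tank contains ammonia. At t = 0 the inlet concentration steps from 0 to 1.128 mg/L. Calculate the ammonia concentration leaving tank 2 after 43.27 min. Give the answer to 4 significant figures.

0.4980 mg/L

Each tank obeys Vᵢ dCᵢ/dt = Q(Cᵢ₋₁ − Cᵢ), so τᵢ = Vᵢ/Q.
τ₁ = 1271/35.83 = 35.4731 min; τ₂ = 823.1/35.83 = 22.9724 min.
Solving the cascade with C₁(0)=C₂(0)=0 gives C₂(t) = C_in[1 − (τ₁ e^(−t/τ₁) − τ₂ e^(−t/τ₂))/(τ₁ − τ₂)].
At t = 43.27: e^(−t/τ₁) = 0.295290, e^(−t/τ₂) = 0.152047.
C₂ = 1.128·[1 − (35.4731·0.295290 − 22.9724·0.152047)/(12.5007)] = 1.128·0.441475 = 0.497984 mg/L.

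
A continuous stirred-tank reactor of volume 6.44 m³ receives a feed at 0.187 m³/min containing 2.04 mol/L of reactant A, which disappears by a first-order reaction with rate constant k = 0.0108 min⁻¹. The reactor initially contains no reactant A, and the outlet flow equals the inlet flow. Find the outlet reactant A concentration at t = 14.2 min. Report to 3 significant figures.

0.642 mol/L

Species balance: V dC/dt = Q C_in − Q C − k V C.
dC/dt = (Q/V) C_in − (Q/V + k) C; effective rate a = Q/V + k = 0.029037 + 0.0108 = 0.039837 min⁻¹.
C_ss = Q C_in/(Q + kV) = 1.4870 mol/L; C(t) = C_ss + (C₀ − C_ss) e^(−a t).
C(14.2) = 1.4870 + (-1.4870)·e^(−0.039837·14.2) = 1.4870 + (-1.4870)·0.56797 = 0.64241 mol/L.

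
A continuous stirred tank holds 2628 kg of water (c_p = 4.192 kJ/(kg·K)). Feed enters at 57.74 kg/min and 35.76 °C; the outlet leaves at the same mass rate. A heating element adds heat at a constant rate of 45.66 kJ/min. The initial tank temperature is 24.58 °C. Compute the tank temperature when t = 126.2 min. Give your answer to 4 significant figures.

Energy balance: M c_p dT/dt = ṁ c_p (T_in − T) + 45.66.
Rearrange: dT/dt = (T_ss − T)/τ with τ = M/ṁ = 45.5144 min and T_ss = T_in + Q̇/(ṁ c_p) = 35.9486 °C.
Solution: T(t) = T_ss + (T₀ − T_ss) e^(−t/τ).
T(126.2) = 35.9486 + (-11.3686)·e^(−126.2/45.5144) = 35.9486 + (-11.3686)·0.0624899 = 35.2382 °C.

35.24 °C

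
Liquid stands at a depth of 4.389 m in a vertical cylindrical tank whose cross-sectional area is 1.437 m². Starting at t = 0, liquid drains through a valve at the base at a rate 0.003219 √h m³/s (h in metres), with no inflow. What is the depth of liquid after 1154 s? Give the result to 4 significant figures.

With no inflow, A dh/dt = −0.003219 √h.
Separate and integrate: 2(√h − √h₀) = −(0.003219/A) t.
√h = √4.389 − 0.003219·1154/(2·1.437) = 2.09499 − 1.29253 = 0.802466.
h = 0.802466² = 0.643951 m.

0.6440 m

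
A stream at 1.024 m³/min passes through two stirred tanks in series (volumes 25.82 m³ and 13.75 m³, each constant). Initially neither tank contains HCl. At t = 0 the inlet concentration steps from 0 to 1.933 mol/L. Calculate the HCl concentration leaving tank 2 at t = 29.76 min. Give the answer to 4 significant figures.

Each tank obeys Vᵢ dCᵢ/dt = Q(Cᵢ₋₁ − Cᵢ), so τᵢ = Vᵢ/Q.
τ₁ = 25.82/1.024 = 25.2148 min; τ₂ = 13.75/1.024 = 13.4277 min.
Solving the cascade with C₁(0)=C₂(0)=0 gives C₂(t) = C_in[1 − (τ₁ e^(−t/τ₁) − τ₂ e^(−t/τ₂))/(τ₁ − τ₂)].
At t = 29.76: e^(−t/τ₁) = 0.307200, e^(−t/τ₂) = 0.109011.
C₂ = 1.933·[1 − (25.2148·0.307200 − 13.4277·0.109011)/(11.7871)] = 1.933·0.467026 = 0.902761 mol/L.

0.9028 mol/L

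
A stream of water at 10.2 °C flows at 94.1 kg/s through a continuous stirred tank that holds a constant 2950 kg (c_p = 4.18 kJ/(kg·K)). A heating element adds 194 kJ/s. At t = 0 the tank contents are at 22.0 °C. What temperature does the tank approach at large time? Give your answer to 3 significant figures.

Energy balance: M c_p dT/dt = ṁ c_p (T_in − T) + 194.
At steady state dT/dt = 0 ⇒ T_ss = T_in + Q̇/(ṁ c_p) = 10.2 + 194/(94.1·4.18) = 10.693 °C.

10.7 °C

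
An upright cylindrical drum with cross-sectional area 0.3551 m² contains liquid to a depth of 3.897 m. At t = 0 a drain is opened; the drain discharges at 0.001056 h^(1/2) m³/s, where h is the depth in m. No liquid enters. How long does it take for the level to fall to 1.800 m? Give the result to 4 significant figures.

425.3 s

Mass balance (ρ constant): A dh/dt = −0.001056 √h.
∫ h^(−1/2) dh = −(0.001056/A) ∫ dt, giving 2√h = 2√h₀ − (0.001056/A) t.
t = 2A(√h₀ − √h)/0.001056 = 2·0.3551·(√3.897 − √1.800)/0.001056
  = 0.710200 × (1.97408 − 1.34164) / 0.001056 = 425.341 s.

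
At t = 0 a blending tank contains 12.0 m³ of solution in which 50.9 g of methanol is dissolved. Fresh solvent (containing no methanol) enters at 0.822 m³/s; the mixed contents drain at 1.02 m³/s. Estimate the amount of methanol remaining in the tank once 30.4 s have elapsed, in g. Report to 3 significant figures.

Total volume: dV/dt = Q_in − Q_out = -0.19800 m³/s, so V(t) = 12.0 − 0.19800 t and V(30.4) = 5.9808 m³.
Species balance (pure solvent in): dm/dt = −Q_out · m/V(t).
Separate: dm/m = −Q_out dt/V(t) ⇒ ln(m/m₀) = −(Q_out/(Q_in−Q_out)) ln(V/V₀).
m = m₀ (V₀/V)^(Q_out/(Q_in−Q_out)) = 50.9 × (12.0/5.9808)^(-5.1515) = 1.4086 g.

1.41 g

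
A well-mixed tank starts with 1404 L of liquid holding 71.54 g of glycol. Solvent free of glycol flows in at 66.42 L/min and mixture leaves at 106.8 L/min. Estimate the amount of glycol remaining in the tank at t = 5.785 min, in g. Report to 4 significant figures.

44.21 g

Let m(t) be the amount of glycol. Volume: V(t) = V₀ + (Q_in − Q_out) t = 1404 − 40.3800 t; V(5.785) = 1170.40 L.
Species balance (pure solvent in): dm/dt = −Q_out · m/V(t).
Separate: dm/m = −Q_out dt/V(t) ⇒ ln(m/m₀) = −(Q_out/(Q_in−Q_out)) ln(V/V₀).
m = m₀ (V₀/V)^(Q_out/(Q_in−Q_out)) = 71.54 × (1404/1170.40)^(-2.64487) = 44.2098 g.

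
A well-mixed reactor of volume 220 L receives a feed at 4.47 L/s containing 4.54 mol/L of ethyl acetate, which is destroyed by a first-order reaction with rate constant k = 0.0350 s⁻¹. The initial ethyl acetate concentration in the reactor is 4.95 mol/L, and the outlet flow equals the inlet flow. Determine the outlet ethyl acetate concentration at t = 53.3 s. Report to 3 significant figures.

1.84 mol/L

V dC/dt = Q(C_in − C) − k V C.
dC/dt = (Q/V) C_in − (Q/V + k) C; effective rate a = Q/V + k = 0.020318 + 0.0350 = 0.055318 s⁻¹.
C_ss = Q C_in/(Q + kV) = 1.6675 mol/L; C(t) = C_ss + (C₀ − C_ss) e^(−a t).
C(53.3) = 1.6675 + (3.2825)·e^(−0.055318·53.3) = 1.6675 + (3.2825)·0.052420 = 1.8396 mol/L.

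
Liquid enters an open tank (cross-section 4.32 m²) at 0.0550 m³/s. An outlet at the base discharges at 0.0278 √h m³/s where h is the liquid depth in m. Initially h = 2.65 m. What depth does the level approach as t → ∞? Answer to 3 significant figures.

3.91 m

Level balance: A dh/dt = 0.0550 − 0.0278 √h. Setting dh/dt = 0:
Q_in = 0.0278 √h_ss ⇒ √h_ss = 0.0550/0.0278 = 1.9784.
h_ss = 1.9784² = 3.9141 m. (Since h₀ = 2.65 m < h_ss, the level will rise toward this value.)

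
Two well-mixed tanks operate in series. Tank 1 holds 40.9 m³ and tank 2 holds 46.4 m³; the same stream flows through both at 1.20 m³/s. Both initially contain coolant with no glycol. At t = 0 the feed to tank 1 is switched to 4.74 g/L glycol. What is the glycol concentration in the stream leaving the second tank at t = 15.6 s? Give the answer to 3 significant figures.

Species balance on tank i: dCᵢ/dt = (Cᵢ₋₁ − Cᵢ)/τᵢ with τᵢ = Vᵢ/Q.
τ₁ = 40.9/1.20 = 34.083 s; τ₂ = 46.4/1.20 = 38.667 s.
Tank 1: C₁ = C_in(1 − e^(−t/τ₁)). Tank 2 (τ₁ ≠ τ₂): C₂ = C_in[1 − (τ₁ e^(−t/τ₁) − τ₂ e^(−t/τ₂))/(τ₁ − τ₂)].
At t = 15.6: e^(−t/τ₁) = 0.63274, e^(−t/τ₂) = 0.66801.
C₂ = 4.74·[1 − (34.083·0.63274 − 38.667·0.66801)/(-4.5833)] = 4.74·0.069659 = 0.33019 g/L.

0.330 g/L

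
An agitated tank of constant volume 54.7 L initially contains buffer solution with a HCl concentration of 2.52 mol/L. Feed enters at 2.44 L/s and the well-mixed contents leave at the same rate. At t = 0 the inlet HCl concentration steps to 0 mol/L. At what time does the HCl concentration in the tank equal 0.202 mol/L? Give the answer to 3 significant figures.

56.6 s

Accumulation = in − out for the solute gives V dC/dt = Q(C_in − C), so τ = V/Q = 22.418 s.
C(t) = C_in + (C₀ − C_in) e^(−t/τ). Set C = 0.202 and solve for t:
e^(−t/τ) = (C − C_in)/(C₀ − C_in) = (0.202 − 0)/(2.52 − 0) = 0.080159
t = −τ ln(…) = 22.418 × 2.5237 = 56.577 s.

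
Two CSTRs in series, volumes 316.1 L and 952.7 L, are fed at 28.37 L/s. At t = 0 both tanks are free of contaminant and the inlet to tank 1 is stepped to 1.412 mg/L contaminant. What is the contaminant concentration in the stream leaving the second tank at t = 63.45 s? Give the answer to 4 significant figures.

1.095 mg/L

Time constants: τᵢ = Vᵢ/Q for each well-mixed tank.
τ₁ = 316.1/28.37 = 11.1421 s; τ₂ = 952.7/28.37 = 33.5812 s.
Solving the cascade with C₁(0)=C₂(0)=0 gives C₂(t) = C_in[1 − (τ₁ e^(−t/τ₁) − τ₂ e^(−t/τ₂))/(τ₁ − τ₂)].
At t = 63.45: e^(−t/τ₁) = 0.00336394, e^(−t/τ₂) = 0.151155.
C₂ = 1.412·[1 − (11.1421·0.00336394 − 33.5812·0.151155)/(-22.4392)] = 1.412·0.775460 = 1.09495 mg/L.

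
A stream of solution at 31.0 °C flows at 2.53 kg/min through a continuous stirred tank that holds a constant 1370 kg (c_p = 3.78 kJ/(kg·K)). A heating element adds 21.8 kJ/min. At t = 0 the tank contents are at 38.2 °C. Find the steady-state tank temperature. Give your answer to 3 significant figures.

M c_p dT/dt = ṁ c_p (T_in − T) + Q̇.
At steady state dT/dt = 0 ⇒ T_ss = T_in + Q̇/(ṁ c_p) = 31.0 + 21.8/(2.53·3.78) = 33.280 °C.

33.3 °C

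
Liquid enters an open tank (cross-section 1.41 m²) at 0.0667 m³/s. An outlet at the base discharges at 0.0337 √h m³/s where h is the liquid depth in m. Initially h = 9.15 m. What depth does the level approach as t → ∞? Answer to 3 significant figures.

A dh/dt = Q_in − 0.0337 √h. Steady state requires inflow = outflow:
Q_in = 0.0337 √h_ss ⇒ √h_ss = 0.0667/0.0337 = 1.9792.
h_ss = 1.9792² = 3.9173 m. (Since h₀ = 9.15 m > h_ss, the level will fall toward this value.)

3.92 m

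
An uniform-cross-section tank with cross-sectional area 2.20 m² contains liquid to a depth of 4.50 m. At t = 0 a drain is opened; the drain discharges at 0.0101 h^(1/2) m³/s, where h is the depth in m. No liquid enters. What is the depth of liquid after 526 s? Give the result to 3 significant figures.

0.835 m

With no inflow, A dh/dt = −0.0101 √h.
Separate and integrate: 2(√h − √h₀) = −(0.0101/A) t.
√h = √4.50 − 0.0101·526/(2·2.20) = 2.1213 − 1.2074 = 0.91391.
h = 0.91391² = 0.83523 m.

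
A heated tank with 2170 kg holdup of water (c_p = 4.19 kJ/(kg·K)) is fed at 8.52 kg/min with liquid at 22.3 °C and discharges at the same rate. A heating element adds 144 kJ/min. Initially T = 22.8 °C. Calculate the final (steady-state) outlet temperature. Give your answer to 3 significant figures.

First-law balance (no shaft work): M c_p dT/dt = ṁ c_p (T_in − T) + 144.
At steady state dT/dt = 0 ⇒ T_ss = T_in + Q̇/(ṁ c_p) = 22.3 + 144/(8.52·4.19) = 26.334 °C.

26.3 °C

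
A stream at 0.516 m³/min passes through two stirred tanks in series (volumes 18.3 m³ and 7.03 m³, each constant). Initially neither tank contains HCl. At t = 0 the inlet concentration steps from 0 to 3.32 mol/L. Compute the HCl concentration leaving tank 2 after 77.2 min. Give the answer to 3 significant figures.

2.72 mol/L

Each tank obeys Vᵢ dCᵢ/dt = Q(Cᵢ₋₁ − Cᵢ), so τᵢ = Vᵢ/Q.
τ₁ = 18.3/0.516 = 35.465 min; τ₂ = 7.03/0.516 = 13.624 min.
Tank 1: C₁ = C_in(1 − e^(−t/τ₁)). Tank 2 (τ₁ ≠ τ₂): C₂ = C_in[1 − (τ₁ e^(−t/τ₁) − τ₂ e^(−t/τ₂))/(τ₁ − τ₂)].
At t = 77.2: e^(−t/τ₁) = 0.11341, e^(−t/τ₂) = 0.0034601.
C₂ = 3.32·[1 − (35.465·0.11341 − 13.624·0.0034601)/(21.841)] = 3.32·0.81801 = 2.7158 mol/L.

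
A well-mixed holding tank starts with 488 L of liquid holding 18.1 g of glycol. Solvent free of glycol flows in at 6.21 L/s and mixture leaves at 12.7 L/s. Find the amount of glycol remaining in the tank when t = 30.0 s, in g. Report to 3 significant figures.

Total volume: dV/dt = Q_in − Q_out = -6.4900 L/s, so V(t) = 488 − 6.4900 t and V(30.0) = 293.30 L.
Solute balance: dm/dt = 0 − Q_out C = −Q_out m/V(t).
Separate: dm/m = −Q_out dt/V(t) ⇒ ln(m/m₀) = −(Q_out/(Q_in−Q_out)) ln(V/V₀).
m = m₀ (V₀/V)^(Q_out/(Q_in−Q_out)) = 18.1 × (488/293.30)^(-1.9569) = 6.6835 g.

6.68 g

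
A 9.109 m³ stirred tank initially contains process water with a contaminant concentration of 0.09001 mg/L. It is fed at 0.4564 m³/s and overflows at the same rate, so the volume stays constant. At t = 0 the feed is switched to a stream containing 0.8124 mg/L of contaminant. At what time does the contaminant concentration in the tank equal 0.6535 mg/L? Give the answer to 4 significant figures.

30.22 s

Species balance: V dC/dt = Q(C_in − C) ⇒ τ = V/Q = 19.9584 s.
C(t) = C_in + (C₀ − C_in) e^(−t/τ). Set C = 0.6535 and solve for t:
e^(−t/τ) = (C − C_in)/(C₀ − C_in) = (0.6535 − 0.8124)/(0.09001 − 0.8124) = 0.219964
t = −τ ln(…) = 19.9584 × 1.51429 = 30.2228 s.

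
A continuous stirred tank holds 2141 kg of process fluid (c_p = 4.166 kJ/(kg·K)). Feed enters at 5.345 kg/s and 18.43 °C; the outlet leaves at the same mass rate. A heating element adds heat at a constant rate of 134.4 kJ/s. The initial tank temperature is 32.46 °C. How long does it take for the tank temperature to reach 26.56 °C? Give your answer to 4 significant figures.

536.6 s

M c_p dT/dt = ṁ c_p (T_in − T) + Q̇.
τ = M/ṁ = 400.561 s; T_ss = T_in + Q̇/(ṁ c_p) = 24.4658 °C.
T(t) = T_ss + (T₀ − T_ss) e^(−t/τ). Set T = 26.56:
e^(−t/τ) = (26.56 − 24.4658)/(32.46 − 24.4658) = 0.261968
t = −400.561 · ln(0.261968) = 536.565 s.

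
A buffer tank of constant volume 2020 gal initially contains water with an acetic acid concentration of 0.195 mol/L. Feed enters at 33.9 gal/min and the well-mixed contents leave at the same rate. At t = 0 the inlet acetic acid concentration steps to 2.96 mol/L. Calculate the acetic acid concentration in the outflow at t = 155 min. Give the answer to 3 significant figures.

Species balance on the tank: V dC/dt = Q(C_in − C).
So dC/dt = (C_in − C)/τ with τ = V/Q = 2020/33.9 = 59.587 min.
Solution: C(t) = C_in + (C₀ − C_in) e^(−t/τ).
C(155) = 2.96 + (0.195 − 2.96)·e^(−155/59.587) = 2.96 + (-2.7650)·0.074182 = 2.7549 mol/L.

2.75 mol/L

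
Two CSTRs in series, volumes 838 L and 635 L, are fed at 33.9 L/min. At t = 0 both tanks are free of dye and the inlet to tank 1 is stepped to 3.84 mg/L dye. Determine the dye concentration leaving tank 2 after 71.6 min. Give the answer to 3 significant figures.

Time constants: τᵢ = Vᵢ/Q for each well-mixed tank.
τ₁ = 838/33.9 = 24.720 min; τ₂ = 635/33.9 = 18.732 min.
Solving the cascade with C₁(0)=C₂(0)=0 gives C₂(t) = C_in[1 − (τ₁ e^(−t/τ₁) − τ₂ e^(−t/τ₂))/(τ₁ − τ₂)].
At t = 71.6: e^(−t/τ₁) = 0.055218, e^(−t/τ₂) = 0.021875.
C₂ = 3.84·[1 − (24.720·0.055218 − 18.732·0.021875)/(5.9882)] = 3.84·0.84048 = 3.2275 mg/L.

3.23 mg/L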